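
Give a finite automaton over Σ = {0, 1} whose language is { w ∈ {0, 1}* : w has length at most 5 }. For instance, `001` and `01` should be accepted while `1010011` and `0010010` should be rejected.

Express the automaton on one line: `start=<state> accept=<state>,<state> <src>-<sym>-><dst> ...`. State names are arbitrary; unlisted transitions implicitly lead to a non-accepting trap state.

We only need to distinguish lengths 0, 1, …, 5, and '>5'. Chain q0 → q1 → q2 → q3 → q4 → q5 → q6 on every symbol, with q6 looping. Accepting states: {q0, q1, q2, q3, q4, q5}.
7 states suffice.
        0   1  
>* q0   q1  q1 
 * q1   q2  q2 
 * q2   q3  q3 
 * q3   q4  q4 
 * q4   q5  q5 
 * q5   q6  q6 
   q6   q6  q6 
(> = start, * = accepting)

start=q0 accept=q0,q1,q2,q3,q4,q5 q0-0->q1 q0-1->q1 q1-0->q2 q1-1->q2 q2-0->q3 q2-1->q3 q3-0->q4 q3-1->q4 q4-0->q5 q4-1->q5 q5-0->q6 q5-1->q6 q6-0->q6 q6-1->q6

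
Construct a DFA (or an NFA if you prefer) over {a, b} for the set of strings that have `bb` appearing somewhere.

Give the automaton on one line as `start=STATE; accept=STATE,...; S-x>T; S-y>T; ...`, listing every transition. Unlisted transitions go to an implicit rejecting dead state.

start=q0; accept=q2; q0-a>q0; q0-b>q1; q1-a>q0; q1-b>q2; q2-a>q2; q2-b>q2

States q0..q1 record the length of the longest prefix of `bb` that matches the current input suffix. Reaching q2 means `bb` has been seen, and we stay there forever. Accept from q2.
3 states suffice.
        a   b  
>  q0   q0  q1 
   q1   q0  q2 
 * q2   q2  q2 
(> = start, * = accepting)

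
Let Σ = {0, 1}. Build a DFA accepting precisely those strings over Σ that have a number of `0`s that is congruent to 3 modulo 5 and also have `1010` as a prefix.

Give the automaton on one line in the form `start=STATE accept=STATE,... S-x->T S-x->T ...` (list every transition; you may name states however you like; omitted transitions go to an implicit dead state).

Run two small machines in parallel and take their product. One (5 states) tracks the count of `0`s modulo 5; the other (6 states) tracks whether the input so far still matches the prefix `1010`. Each combined state is a pair, one component from each; accept when both components accept.
14 states suffice.
       0  1 
>  A   B  C 
   B   D  B 
   C   E  F 
   D   G  D 
   E   D  H 
   F   B  F 
   G   I  G 
   H   J  B 
   I   F  I 
   J   K  J 
 * K   L  K 
   L   M  L 
   M   N  M 
   N   J  N 
(> = start, * = accepting)

start=A accept=K A-0->B A-1->C B-0->D B-1->B C-0->E C-1->F D-0->G D-1->D E-0->D E-1->H F-0->B F-1->F G-0->I G-1->G H-0->J H-1->B I-0->F I-1->I J-0->K J-1->J K-0->L K-1->K L-0->M L-1->L M-0->N M-1->M N-0->J N-1->N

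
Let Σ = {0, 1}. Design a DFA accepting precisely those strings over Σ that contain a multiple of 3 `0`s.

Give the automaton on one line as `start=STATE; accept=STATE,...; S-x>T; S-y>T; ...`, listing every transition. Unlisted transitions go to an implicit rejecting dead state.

The only thing that matters is how many `0`s have appeared, reduced mod 3. Use one state per residue: s0 for 0, …, s2 for 2. Reading `0` moves to the next residue; anything else stays put. s0 is accepting.
3 states suffice.
        0   1  
>* s0   s1  s0 
   s1   s2  s1 
   s2   s0  s2 
(> = start, * = accepting)

start=s0; accept=s0; s0-0>s1; s0-1>s0; s1-0>s2; s1-1>s1; s2-0>s0; s2-1>s2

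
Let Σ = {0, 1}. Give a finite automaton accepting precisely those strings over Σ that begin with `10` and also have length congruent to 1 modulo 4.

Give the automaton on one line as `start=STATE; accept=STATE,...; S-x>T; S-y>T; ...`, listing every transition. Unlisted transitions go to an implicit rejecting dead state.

start=S0; accept=S9; S0-0>S1; S0-1>S2; S1-0>S3; S1-1>S3; S2-0>S4; S2-1>S3; S3-0>S5; S3-1>S5; S4-0>S6; S4-1>S6; S5-0>S7; S5-1>S7; S6-0>S8; S6-1>S8; S7-0>S1; S7-1>S1; S8-0>S9; S8-1>S9; S9-0>S4; S9-1>S4

Run two small machines in parallel and take their product. One (4 states) tracks whether the input so far still matches the prefix `10`; the other (4 states) tracks the input length modulo 4. Each combined state is a pair, one component from each; accept when both components accept.
10 states suffice.
        0   1  
>  S0   S1  S2 
   S1   S3  S3 
   S2   S4  S3 
   S3   S5  S5 
   S4   S6  S6 
   S5   S7  S7 
   S6   S8  S8 
   S7   S1  S1 
   S8   S9  S9 
 * S9   S4  S4 
(> = start, * = accepting)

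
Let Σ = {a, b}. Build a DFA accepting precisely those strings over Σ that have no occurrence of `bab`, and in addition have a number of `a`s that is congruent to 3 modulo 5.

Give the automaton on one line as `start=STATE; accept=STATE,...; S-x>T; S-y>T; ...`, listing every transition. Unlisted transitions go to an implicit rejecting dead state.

Run two small machines in parallel and take their product. The first has 4 states tracking partial matches of the forbidden pattern `bab`; the second has 5 states tracking the count of `a`s modulo 5. A product state is a pair (one from each), accepting exactly when both do.
With 20 states:
          a    b  
>  q0     q1   q2 
   q1     q3   q4 
   q2     q5   q2 
   q3     q6   q7 
   q4     q8   q4 
   q5     q3   q9 
 * q6    q10  q11 
   q7    q12   q7 
   q8     q6  q13 
   q9    q13   q9 
   q10    q0  q14 
 * q11   q15  q11 
 * q12   q10  q16 
   q13   q16  q13 
   q14   q17  q14 
   q15    q0  q18 
   q16   q18  q16 
   q17    q1  q19 
   q18   q19  q18 
   q19    q9  q19 
(> = start, * = accepting)

start=q0; accept=q6,q11,q12; q0-a>q1; q0-b>q2; q1-a>q3; q1-b>q4; q2-a>q5; q2-b>q2; q3-a>q6; q3-b>q7; q4-a>q8; q4-b>q4; q5-a>q3; q5-b>q9; q6-a>q10; q6-b>q11; q7-a>q12; q7-b>q7; q8-a>q6; q8-b>q13; q9-a>q13; q9-b>q9; q10-a>q0; q10-b>q14; q11-a>q15; q11-b>q11; q12-a>q10; q12-b>q16; q13-a>q16; q13-b>q13; q14-a>q17; q14-b>q14; q15-a>q0; q15-b>q18; q16-a>q18; q16-b>q16; q17-a>q1; q17-b>q19; q18-a>q19; q18-b>q18; q19-a>q9; q19-b>q19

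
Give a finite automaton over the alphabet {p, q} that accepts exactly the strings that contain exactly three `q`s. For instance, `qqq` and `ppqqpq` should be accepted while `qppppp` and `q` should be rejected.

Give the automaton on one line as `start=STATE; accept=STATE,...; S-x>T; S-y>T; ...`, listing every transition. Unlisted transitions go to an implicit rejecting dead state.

Only the number of `q`s matters, and only up to 4. Make a chain S0 → S1 → S2 → S3 → S4 advanced by each `q` (with S4 absorbing); every other symbol self-loops. The accepting set is {S3}.
With 5 states:
        p   q  
>  S0   S0  S1 
   S1   S1  S2 
   S2   S2  S3 
 * S3   S3  S4 
   S4   S4  S4 
(> = start, * = accepting)

start=S0; accept=S3; S0-p>S0; S0-q>S1; S1-p>S1; S1-q>S2; S2-p>S2; S2-q>S3; S3-p>S3; S3-q>S4; S4-p>S4; S4-q>S4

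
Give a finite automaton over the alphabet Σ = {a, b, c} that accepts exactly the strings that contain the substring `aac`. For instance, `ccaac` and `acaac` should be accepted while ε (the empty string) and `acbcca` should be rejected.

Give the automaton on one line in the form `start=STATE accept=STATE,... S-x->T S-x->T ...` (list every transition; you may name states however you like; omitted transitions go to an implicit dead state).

start=q0 accept=q3 q0-a->q1 q0-b->q0 q0-c->q0 q1-a->q2 q1-b->q0 q1-c->q0 q2-a->q2 q2-b->q0 q2-c->q3 q3-a->q3 q3-b->q3 q3-c->q3

Track how much of `aac` has been matched so far: state q0 is no progress, q3 is the absorbing accept state reached once `aac` has occurred. Intermediate states record partial matches; on a mismatch, fall back to the longest reusable overlap.
With 4 states:
        a   b   c  
>  q0   q1  q0  q0 
   q1   q2  q0  q0 
   q2   q2  q0  q3 
 * q3   q3  q3  q3 
(> = start, * = accepting)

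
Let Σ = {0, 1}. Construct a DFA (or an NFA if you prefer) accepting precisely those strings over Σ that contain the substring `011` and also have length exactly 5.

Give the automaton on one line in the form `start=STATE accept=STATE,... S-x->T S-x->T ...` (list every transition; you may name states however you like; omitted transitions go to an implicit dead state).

Build one automaton per condition and run them in lockstep. The first has 4 states tracking whether and how much of `011` has been seen; the second has 7 states tracking the input length, saturating at 6. A product state is a pair (one from each), accepting exactly when both do.
          0    1  
>  q0     q1   q2 
   q1     q3   q4 
   q2     q3   q5 
   q3     q6   q7 
   q4     q6   q8 
   q5     q6   q9 
   q6    q10  q11 
   q7    q10  q12 
   q8    q12  q12 
   q9    q10  q13 
   q10   q14  q15 
   q11   q14  q16 
   q12   q16  q16 
   q13   q14  q17 
   q14   q18  q19 
   q15   q18  q20 
 * q16   q20  q20 
   q17   q18  q21 
   q18   q18  q19 
   q19   q18  q20 
   q20   q20  q20 
   q21   q18  q21 
(> = start, * = accepting)

start=q0 accept=q16 q0-0->q1 q0-1->q2 q1-0->q3 q1-1->q4 q2-0->q3 q2-1->q5 q3-0->q6 q3-1->q7 q4-0->q6 q4-1->q8 q5-0->q6 q5-1->q9 q6-0->q10 q6-1->q11 q7-0->q10 q7-1->q12 q8-0->q12 q8-1->q12 q9-0->q10 q9-1->q13 q10-0->q14 q10-1->q15 q11-0->q14 q11-1->q16 q12-0->q16 q12-1->q16 q13-0->q14 q13-1->q17 q14-0->q18 q14-1->q19 q15-0->q18 q15-1->q20 q16-0->q20 q16-1->q20 q17-0->q18 q17-1->q21 q18-0->q18 q18-1->q19 q19-0->q18 q19-1->q20 q20-0->q20 q20-1->q20 q21-0->q18 q21-1->q21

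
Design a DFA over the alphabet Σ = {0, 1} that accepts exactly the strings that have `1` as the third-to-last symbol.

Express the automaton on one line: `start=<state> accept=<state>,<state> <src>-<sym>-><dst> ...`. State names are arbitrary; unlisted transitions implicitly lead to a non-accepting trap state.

start=q0 accept=q11,q12,q13,q14 q0-0->q1 q0-1->q2 q1-0->q3 q1-1->q4 q2-0->q5 q2-1->q6 q3-0->q7 q3-1->q8 q4-0->q9 q4-1->q10 q5-0->q11 q5-1->q12 q6-0->q13 q6-1->q14 q7-0->q7 q7-1->q8 q8-0->q9 q8-1->q10 q9-0->q11 q9-1->q12 q10-0->q13 q10-1->q14 q11-0->q7 q11-1->q8 q12-0->q9 q12-1->q10 q13-0->q11 q13-1->q12 q14-0->q13 q14-1->q14

Because acceptance depends on a position counted from the end, the machine has to buffer the most recent 3 symbols. Make each state the string of the last up-to-3 symbols read; on input `x` shift the window left and append `x`. Accept when the buffered window has length 3 and begins with `1`.
A 15-state machine:
          0    1  
>  q0     q1   q2 
   q1     q3   q4 
   q2     q5   q6 
   q3     q7   q8 
   q4     q9  q10 
   q5    q11  q12 
   q6    q13  q14 
   q7     q7   q8 
   q8     q9  q10 
   q9    q11  q12 
   q10   q13  q14 
 * q11    q7   q8 
 * q12    q9  q10 
 * q13   q11  q12 
 * q14   q13  q14 
(> = start, * = accepting)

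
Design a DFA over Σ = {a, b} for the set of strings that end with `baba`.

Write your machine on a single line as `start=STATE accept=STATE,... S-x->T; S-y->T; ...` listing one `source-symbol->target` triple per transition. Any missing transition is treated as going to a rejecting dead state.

Remember how much of `baba` the current input suffix matches. State s0 means no match yet; s1 means the last symbol is `b`; s2 means the last 2 symbols are `ba`; s3 means the last 3 symbols are `bab`; s4 means the last 4 symbols are `baba`. Only s4 accepts. On a mismatch, fall back to the longest proper suffix that is still a prefix of `baba`.
A 5-state machine:
        a   b  
>  s0   s0  s1 
   s1   s2  s1 
   s2   s0  s3 
   s3   s4  s1 
 * s4   s0  s3 
(> = start, * = accepting)

start=s0; accept=s4; s0-a->s0; s0-b->s1; s1-a->s2; s1-b->s1; s2-a->s0; s2-b->s3; s3-a->s4; s3-b->s1; s4-a->s0; s4-b->s3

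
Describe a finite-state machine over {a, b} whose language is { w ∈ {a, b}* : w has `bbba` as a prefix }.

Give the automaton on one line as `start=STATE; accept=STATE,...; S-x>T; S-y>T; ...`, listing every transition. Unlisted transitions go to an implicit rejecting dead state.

start=q0; accept=q4; q0-a>q5; q0-b>q1; q1-a>q5; q1-b>q2; q2-a>q5; q2-b>q3; q3-a>q4; q3-b>q5; q4-a>q4; q4-b>q4; q5-a>q5; q5-b>q5

Walk along `bbba` while the input agrees: from q0 take `b` to q1, and so on. Any deviation drops to the rejecting sink q5. Once q4 is reached the prefix is confirmed and every continuation is accepted.
A 6-state machine:
        a   b  
>  q0   q5  q1 
   q1   q5  q2 
   q2   q5  q3 
   q3   q4  q5 
 * q4   q4  q4 
   q5   q5  q5 
(> = start, * = accepting)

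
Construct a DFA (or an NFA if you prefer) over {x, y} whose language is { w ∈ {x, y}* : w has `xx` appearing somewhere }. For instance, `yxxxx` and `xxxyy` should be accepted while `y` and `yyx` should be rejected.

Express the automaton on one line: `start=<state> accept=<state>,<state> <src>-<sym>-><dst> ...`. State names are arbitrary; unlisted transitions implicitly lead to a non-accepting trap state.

start=A accept=C A-x->B A-y->A B-x->C B-y->A C-x->C C-y->C

States A..B record the length of the longest prefix of `xx` that matches the current input suffix. Reaching C means `xx` has been seen, and we stay there forever. Accept from C.
A 3-state machine:
       x  y 
>  A   B  A 
   B   C  A 
 * C   C  C 
(> = start, * = accepting)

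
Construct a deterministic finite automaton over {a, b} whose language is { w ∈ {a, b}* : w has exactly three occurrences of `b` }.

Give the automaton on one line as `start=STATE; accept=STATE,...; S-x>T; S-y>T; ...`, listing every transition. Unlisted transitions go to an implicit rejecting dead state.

start=S0; accept=S3; S0-a>S0; S0-b>S1; S1-a>S1; S1-b>S2; S2-a>S2; S2-b>S3; S3-a>S3; S3-b>S4; S4-a>S4; S4-b>S4

Only the number of `b`s matters, and only up to 4. Make a chain S0 → S1 → S2 → S3 → S4 advanced by each `b` (with S4 absorbing); every other symbol self-loops. The accepting set is {S3}.
With 5 states:
        a   b  
>  S0   S0  S1 
   S1   S1  S2 
   S2   S2  S3 
 * S3   S3  S4 
   S4   S4  S4 
(> = start, * = accepting)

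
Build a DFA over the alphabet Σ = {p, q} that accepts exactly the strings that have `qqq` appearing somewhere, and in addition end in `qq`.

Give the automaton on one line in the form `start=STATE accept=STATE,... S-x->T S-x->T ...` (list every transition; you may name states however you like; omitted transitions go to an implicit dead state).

Run two small machines in parallel and take their product. The first has 4 states tracking whether and how much of `qqq` has been seen; the second has 3 states tracking how much of the suffix `qq` has currently been matched. A product state is a pair (one from each), accepting exactly when both do.
6 states suffice.
       p  q 
>  A   A  B 
   B   A  C 
   C   A  D 
 * D   E  D 
   E   E  F 
   F   E  D 
(> = start, * = accepting)

start=A accept=D A-p->A A-q->B B-p->A B-q->C C-p->A C-q->D D-p->E D-q->D E-p->E E-q->F F-p->E F-q->D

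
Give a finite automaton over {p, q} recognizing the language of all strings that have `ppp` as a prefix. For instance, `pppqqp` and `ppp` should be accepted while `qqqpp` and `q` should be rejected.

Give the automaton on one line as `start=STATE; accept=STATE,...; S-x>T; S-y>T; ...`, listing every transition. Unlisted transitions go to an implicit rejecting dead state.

Check the first 3 symbols one by one: S0 through S2 record how many have matched `ppp` so far; any wrong symbol goes to the dead state S4. After all 3 match we enter the accepting sink S3.
5 states suffice.
        p   q  
>  S0   S1  S4 
   S1   S2  S4 
   S2   S3  S4 
 * S3   S3  S3 
   S4   S4  S4 
(> = start, * = accepting)

start=S0; accept=S3; S0-p>S1; S0-q>S4; S1-p>S2; S1-q>S4; S2-p>S3; S2-q>S4; S3-p>S3; S3-q>S3; S4-p>S4; S4-q>S4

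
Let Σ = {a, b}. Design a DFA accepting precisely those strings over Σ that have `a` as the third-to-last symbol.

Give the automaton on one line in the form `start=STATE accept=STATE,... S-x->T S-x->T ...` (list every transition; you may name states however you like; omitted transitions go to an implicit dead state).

A DFA must remember the last 3 symbols (since which symbol is third-to-last isn't known until the input ends). Use one state per possible window of the last ≤3 symbols; accept from those whose window starts with `a`.
          a    b  
>  s0     s1   s2 
   s1     s3   s4 
   s2     s5   s6 
   s3     s7   s8 
   s4     s9  s10 
   s5    s11  s12 
   s6    s13  s14 
 * s7     s7   s8 
 * s8     s9  s10 
 * s9    s11  s12 
 * s10   s13  s14 
   s11    s7   s8 
   s12    s9  s10 
   s13   s11  s12 
   s14   s13  s14 
(> = start, * = accepting)

start=s0 accept=s7,s8,s9,s10 s0-a->s1 s0-b->s2 s1-a->s3 s1-b->s4 s2-a->s5 s2-b->s6 s3-a->s7 s3-b->s8 s4-a->s9 s4-b->s10 s5-a->s11 s5-b->s12 s6-a->s13 s6-b->s14 s7-a->s7 s7-b->s8 s8-a->s9 s8-b->s10 s9-a->s11 s9-b->s12 s10-a->s13 s10-b->s14 s11-a->s7 s11-b->s8 s12-a->s9 s12-b->s10 s13-a->s11 s13-b->s12 s14-a->s13 s14-b->s14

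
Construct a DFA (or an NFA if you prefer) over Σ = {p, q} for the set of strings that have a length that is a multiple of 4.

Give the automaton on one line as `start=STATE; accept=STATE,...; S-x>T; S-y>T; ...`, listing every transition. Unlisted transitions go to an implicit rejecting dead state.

Only the length mod 4 matters, so use a 4-cycle: from any state, every input symbol moves to the next state, wrapping S3 back to S0. Mark S0 accepting.
4 states suffice.
        p   q  
>* S0   S1  S1 
   S1   S2  S2 
   S2   S3  S3 
   S3   S0  S0 
(> = start, * = accepting)

start=S0; accept=S0; S0-p>S1; S0-q>S1; S1-p>S2; S1-q>S2; S2-p>S3; S2-q>S3; S3-p>S0; S3-q>S0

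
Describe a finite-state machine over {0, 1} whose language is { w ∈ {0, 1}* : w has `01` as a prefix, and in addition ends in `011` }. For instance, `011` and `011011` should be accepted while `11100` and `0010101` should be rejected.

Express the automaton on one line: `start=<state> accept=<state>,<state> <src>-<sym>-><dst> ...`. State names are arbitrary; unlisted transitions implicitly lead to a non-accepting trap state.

start=q0 accept=q7 q0-0->q1 q0-1->q2 q1-0->q3 q1-1->q4 q2-0->q3 q2-1->q2 q3-0->q3 q3-1->q5 q4-0->q6 q4-1->q7 q5-0->q3 q5-1->q8 q6-0->q6 q6-1->q4 q7-0->q6 q7-1->q9 q8-0->q3 q8-1->q2 q9-0->q6 q9-1->q9

Handle the two conditions separately and then intersect. One (4 states) tracks whether the input so far still matches the prefix `01`; the other (4 states) tracks how much of the suffix `011` has currently been matched. Each combined state is a pair, one component from each; accept when both components accept.
With 10 states:
        0   1  
>  q0   q1  q2 
   q1   q3  q4 
   q2   q3  q2 
   q3   q3  q5 
   q4   q6  q7 
   q5   q3  q8 
   q6   q6  q4 
 * q7   q6  q9 
   q8   q3  q2 
   q9   q6  q9 
(> = start, * = accepting)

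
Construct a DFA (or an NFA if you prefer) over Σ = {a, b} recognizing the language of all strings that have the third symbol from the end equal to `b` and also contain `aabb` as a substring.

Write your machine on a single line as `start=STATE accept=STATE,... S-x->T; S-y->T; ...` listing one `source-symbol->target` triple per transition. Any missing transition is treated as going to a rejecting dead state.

start=s0; accept=s16,s17,s18,s19; s0-a->s1; s0-b->s2; s1-a->s3; s1-b->s4; s2-a->s5; s2-b->s6; s3-a->s7; s3-b->s8; s4-a->s9; s4-b->s10; s5-a->s11; s5-b->s12; s6-a->s13; s6-b->s14; s7-a->s7; s7-b->s8; s8-a->s9; s8-b->s15; s9-a->s11; s9-b->s12; s10-a->s13; s10-b->s14; s11-a->s7; s11-b->s8; s12-a->s9; s12-b->s10; s13-a->s11; s13-b->s12; s14-a->s13; s14-b->s14; s15-a->s16; s15-b->s17; s16-a->s18; s16-b->s19; s17-a->s16; s17-b->s17; s18-a->s20; s18-b->s21; s19-a->s22; s19-b->s15; s20-a->s20; s20-b->s21; s21-a->s22; s21-b->s15; s22-a->s18; s22-b->s19

Handle the two conditions separately and then intersect. The first has 15 states tracking the last 3 symbols read; the second has 5 states tracking whether and how much of `aabb` has been seen. A product state is a pair (one from each), accepting exactly when both do.
With 23 states:
          a    b  
>  s0     s1   s2 
   s1     s3   s4 
   s2     s5   s6 
   s3     s7   s8 
   s4     s9  s10 
   s5    s11  s12 
   s6    s13  s14 
   s7     s7   s8 
   s8     s9  s15 
   s9    s11  s12 
   s10   s13  s14 
   s11    s7   s8 
   s12    s9  s10 
   s13   s11  s12 
   s14   s13  s14 
   s15   s16  s17 
 * s16   s18  s19 
 * s17   s16  s17 
 * s18   s20  s21 
 * s19   s22  s15 
   s20   s20  s21 
   s21   s22  s15 
   s22   s18  s19 
(> = start, * = accepting)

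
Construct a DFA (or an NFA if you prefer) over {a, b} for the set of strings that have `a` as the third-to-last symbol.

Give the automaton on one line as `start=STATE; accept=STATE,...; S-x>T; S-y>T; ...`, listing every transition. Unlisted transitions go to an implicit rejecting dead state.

Because acceptance depends on a position counted from the end, the machine has to buffer the most recent 3 symbols. Make each state the string of the last up-to-3 symbols read; on input `x` shift the window left and append `x`. Accept when the buffered window has length 3 and begins with `a`.
A 15-state machine:
          a    b  
>  s0     s1   s2 
   s1     s3   s4 
   s2     s5   s6 
   s3     s7   s8 
   s4     s9  s10 
   s5    s11  s12 
   s6    s13  s14 
 * s7     s7   s8 
 * s8     s9  s10 
 * s9    s11  s12 
 * s10   s13  s14 
   s11    s7   s8 
   s12    s9  s10 
   s13   s11  s12 
   s14   s13  s14 
(> = start, * = accepting)

start=s0; accept=s7,s8,s9,s10; s0-a>s1; s0-b>s2; s1-a>s3; s1-b>s4; s2-a>s5; s2-b>s6; s3-a>s7; s3-b>s8; s4-a>s9; s4-b>s10; s5-a>s11; s5-b>s12; s6-a>s13; s6-b>s14; s7-a>s7; s7-b>s8; s8-a>s9; s8-b>s10; s9-a>s11; s9-b>s12; s10-a>s13; s10-b>s14; s11-a>s7; s11-b>s8; s12-a>s9; s12-b>s10; s13-a>s11; s13-b>s12; s14-a>s13; s14-b>s14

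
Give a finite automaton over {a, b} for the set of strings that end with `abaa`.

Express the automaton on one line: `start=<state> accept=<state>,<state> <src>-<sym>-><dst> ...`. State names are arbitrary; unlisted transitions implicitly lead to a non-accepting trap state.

Let each state record the length of the longest suffix of the input read so far that is also a prefix of `abaa`. S1 means the last symbol is `a`; S2 means the last 2 symbols are `ab`; S3 means the last 3 symbols are `aba`; S4 means the last 4 symbols are `abaa`. Accept only at S4, where the string currently ends in `abaa`.
A 5-state machine:
        a   b  
>  S0   S1  S0 
   S1   S1  S2 
   S2   S3  S0 
   S3   S4  S2 
 * S4   S1  S2 
(> = start, * = accepting)

start=S0 accept=S4 S0-a->S1 S0-b->S0 S1-a->S1 S1-b->S2 S2-a->S3 S2-b->S0 S3-a->S4 S3-b->S2 S4-a->S1 S4-b->S2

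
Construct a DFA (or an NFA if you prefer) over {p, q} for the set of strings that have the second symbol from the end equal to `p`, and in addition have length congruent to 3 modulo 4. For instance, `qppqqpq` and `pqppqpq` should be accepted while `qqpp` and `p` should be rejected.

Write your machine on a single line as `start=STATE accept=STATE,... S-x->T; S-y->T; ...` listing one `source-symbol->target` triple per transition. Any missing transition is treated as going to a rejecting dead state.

start=A; accept=E; A-p->B; A-q->B; B-p->C; B-q->D; C-p->E; C-q->E; D-p->F; D-q->F; E-p->A; E-q->A; F-p->A; F-q->A

Handle the two conditions separately and then intersect. One (7 states) tracks the last 2 symbols read; the other (4 states) tracks the input length modulo 4. Each combined state is a pair, one component from each; accept when both components accept. Equivalent product states are then merged.
       p  q 
>  A   B  B 
   B   C  D 
   C   E  E 
   D   F  F 
 * E   A  A 
   F   A  A 
(> = start, * = accepting)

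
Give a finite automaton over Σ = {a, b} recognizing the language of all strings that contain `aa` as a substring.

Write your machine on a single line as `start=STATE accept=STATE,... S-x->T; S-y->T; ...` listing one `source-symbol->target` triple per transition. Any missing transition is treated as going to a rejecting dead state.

States s0..s1 record the length of the longest prefix of `aa` that matches the current input suffix. Reaching s2 means `aa` has been seen, and we stay there forever. Accept from s2.
3 states suffice.
        a   b  
>  s0   s1  s0 
   s1   s2  s0 
 * s2   s2  s2 
(> = start, * = accepting)

start=s0; accept=s2; s0-a->s1; s0-b->s0; s1-a->s2; s1-b->s0; s2-a->s2; s2-b->s2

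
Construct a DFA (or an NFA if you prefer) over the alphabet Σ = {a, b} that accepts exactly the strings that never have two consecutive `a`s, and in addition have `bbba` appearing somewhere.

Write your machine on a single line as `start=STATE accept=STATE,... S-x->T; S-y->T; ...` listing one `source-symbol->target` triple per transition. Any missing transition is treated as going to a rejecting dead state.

start=q0; accept=q6,q7; q0-a->q1; q0-b->q2; q1-a->q3; q1-b->q2; q2-a->q1; q2-b->q4; q3-a->q3; q3-b->q3; q4-a->q1; q4-b->q5; q5-a->q6; q5-b->q5; q6-a->q3; q6-b->q7; q7-a->q6; q7-b->q7

Run two small machines in parallel and take their product. The first has 3 states tracking partial matches of the forbidden pattern `aa`; the second has 5 states tracking whether and how much of `bbba` has been seen. A product state is a pair (one from each), accepting exactly when both do. After merging equivalent states the machine shrinks.
With 8 states:
        a   b  
>  q0   q1  q2 
   q1   q3  q2 
   q2   q1  q4 
   q3   q3  q3 
   q4   q1  q5 
   q5   q6  q5 
 * q6   q3  q7 
 * q7   q6  q7 
(> = start, * = accepting)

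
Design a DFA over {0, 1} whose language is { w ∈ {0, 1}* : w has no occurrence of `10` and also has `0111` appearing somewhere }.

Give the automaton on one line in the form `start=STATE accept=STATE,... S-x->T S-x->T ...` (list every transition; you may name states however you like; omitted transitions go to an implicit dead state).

Handle the two conditions separately and then intersect. The first has 3 states tracking partial matches of the forbidden pattern `10`; the second has 5 states tracking whether and how much of `0111` has been seen. A product state is a pair (one from each), accepting exactly when both do. Minimizing collapses redundant product states.
6 states suffice.
        0   1  
>  s0   s1  s2 
   s1   s1  s3 
   s2   s2  s2 
   s3   s2  s4 
   s4   s2  s5 
 * s5   s2  s5 
(> = start, * = accepting)

start=s0 accept=s5 s0-0->s1 s0-1->s2 s1-0->s1 s1-1->s3 s2-0->s2 s2-1->s2 s3-0->s2 s3-1->s4 s4-0->s2 s4-1->s5 s5-0->s2 s5-1->s5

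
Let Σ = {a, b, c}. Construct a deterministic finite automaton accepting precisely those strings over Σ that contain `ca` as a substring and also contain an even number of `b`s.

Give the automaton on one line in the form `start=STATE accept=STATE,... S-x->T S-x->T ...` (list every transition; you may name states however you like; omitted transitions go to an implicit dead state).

Handle the two conditions separately and then intersect. One (3 states) tracks whether and how much of `ca` has been seen; the other (2 states) tracks the count of `b`s modulo 2. Each combined state is a pair, one component from each; accept when both components accept.
With 6 states:
        a   b   c  
>  S0   S0  S1  S2 
   S1   S1  S0  S3 
   S2   S4  S1  S2 
   S3   S5  S0  S3 
 * S4   S4  S5  S4 
   S5   S5  S4  S5 
(> = start, * = accepting)

start=S0 accept=S4 S0-a->S0 S0-b->S1 S0-c->S2 S1-a->S1 S1-b->S0 S1-c->S3 S2-a->S4 S2-b->S1 S2-c->S2 S3-a->S5 S3-b->S0 S3-c->S3 S4-a->S4 S4-b->S5 S4-c->S4 S5-a->S5 S5-b->S4 S5-c->S5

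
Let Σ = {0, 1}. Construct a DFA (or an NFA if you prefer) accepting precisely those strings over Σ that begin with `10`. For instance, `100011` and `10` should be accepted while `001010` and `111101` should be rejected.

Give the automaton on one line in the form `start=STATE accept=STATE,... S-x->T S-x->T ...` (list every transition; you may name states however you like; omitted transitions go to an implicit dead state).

Walk along `10` while the input agrees: from s0 take `1` to s1, and so on. Any deviation drops to the rejecting sink s3. Once s2 is reached the prefix is confirmed and every continuation is accepted.
A 4-state machine:
        0   1  
>  s0   s3  s1 
   s1   s2  s3 
 * s2   s2  s2 
   s3   s3  s3 
(> = start, * = accepting)

start=s0 accept=s2 s0-0->s3 s0-1->s1 s1-0->s2 s1-1->s3 s2-0->s2 s2-1->s2 s3-0->s3 s3-1->s3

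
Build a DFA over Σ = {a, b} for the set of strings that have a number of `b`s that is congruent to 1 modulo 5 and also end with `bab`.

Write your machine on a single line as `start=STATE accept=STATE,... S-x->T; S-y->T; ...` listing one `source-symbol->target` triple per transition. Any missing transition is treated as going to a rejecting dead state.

start=q0; accept=q7; q0-a->q0; q0-b->q1; q1-a->q1; q1-b->q2; q2-a->q2; q2-b->q3; q3-a->q3; q3-b->q4; q4-a->q4; q4-b->q5; q5-a->q6; q5-b->q1; q6-a->q0; q6-b->q7; q7-a->q1; q7-b->q2

Handle the two conditions separately and then intersect. The first has 5 states tracking the count of `b`s modulo 5; the second has 4 states tracking how much of the suffix `bab` has currently been matched. A product state is a pair (one from each), accepting exactly when both do. After merging equivalent states the machine shrinks.
An 8-state machine:
        a   b  
>  q0   q0  q1 
   q1   q1  q2 
   q2   q2  q3 
   q3   q3  q4 
   q4   q4  q5 
   q5   q6  q1 
   q6   q0  q7 
 * q7   q1  q2 
(> = start, * = accepting)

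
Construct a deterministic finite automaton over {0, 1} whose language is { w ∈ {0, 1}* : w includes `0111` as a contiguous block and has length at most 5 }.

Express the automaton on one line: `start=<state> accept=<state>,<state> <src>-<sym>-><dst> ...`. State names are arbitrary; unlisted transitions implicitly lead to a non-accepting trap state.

start=A accept=J,K A-0->B A-1->C B-0->D B-1->E C-0->D C-1->F D-0->F D-1->G E-0->F E-1->H F-0->F F-1->F G-0->F G-1->I H-0->F H-1->J I-0->F I-1->K J-0->K J-1->K K-0->F K-1->F

Build one automaton per condition and run them in lockstep. The first has 5 states tracking whether and how much of `0111` has been seen; the second has 7 states tracking the input length, saturating at 6. A product state is a pair (one from each), accepting exactly when both do. After merging equivalent states the machine shrinks.
An 11-state machine:
       0  1 
>  A   B  C 
   B   D  E 
   C   D  F 
   D   F  G 
   E   F  H 
   F   F  F 
   G   F  I 
   H   F  J 
   I   F  K 
 * J   K  K 
 * K   F  F 
(> = start, * = accepting)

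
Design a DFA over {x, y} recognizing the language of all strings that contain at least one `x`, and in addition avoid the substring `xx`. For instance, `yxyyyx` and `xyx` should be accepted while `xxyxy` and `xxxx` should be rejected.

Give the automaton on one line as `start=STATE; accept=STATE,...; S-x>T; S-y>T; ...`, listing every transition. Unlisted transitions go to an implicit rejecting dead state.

start=S0; accept=S1,S3,S4,S5; S0-x>S1; S0-y>S0; S1-x>S2; S1-y>S3; S2-x>S2; S2-y>S2; S3-x>S4; S3-y>S3; S4-x>S2; S4-y>S5; S5-x>S4; S5-y>S5

Handle the two conditions separately and then intersect. One (3 states) tracks the count of `x`s, saturating at 2; the other (3 states) tracks partial matches of the forbidden pattern `xx`. Each combined state is a pair, one component from each; accept when both components accept.
With 6 states:
        x   y  
>  S0   S1  S0 
 * S1   S2  S3 
   S2   S2  S2 
 * S3   S4  S3 
 * S4   S2  S5 
 * S5   S4  S5 
(> = start, * = accepting)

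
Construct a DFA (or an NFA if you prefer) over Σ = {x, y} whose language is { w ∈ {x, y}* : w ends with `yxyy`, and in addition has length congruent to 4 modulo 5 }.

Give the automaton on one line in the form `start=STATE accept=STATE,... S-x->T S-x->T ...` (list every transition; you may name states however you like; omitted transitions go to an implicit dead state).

start=q0 accept=q8 q0-x->q1 q0-y->q2 q1-x->q3 q1-y->q3 q2-x->q4 q2-y->q3 q3-x->q5 q3-y->q5 q4-x->q5 q4-y->q6 q5-x->q7 q5-y->q7 q6-x->q7 q6-y->q8 q7-x->q0 q7-y->q0 q8-x->q0 q8-y->q0

Handle the two conditions separately and then intersect. One (5 states) tracks how much of the suffix `yxyy` has currently been matched; the other (5 states) tracks the input length modulo 5. Each combined state is a pair, one component from each; accept when both components accept. After merging equivalent states the machine shrinks.
With 9 states:
        x   y  
>  q0   q1  q2 
   q1   q3  q3 
   q2   q4  q3 
   q3   q5  q5 
   q4   q5  q6 
   q5   q7  q7 
   q6   q7  q8 
   q7   q0  q0 
 * q8   q0  q0 
(> = start, * = accepting)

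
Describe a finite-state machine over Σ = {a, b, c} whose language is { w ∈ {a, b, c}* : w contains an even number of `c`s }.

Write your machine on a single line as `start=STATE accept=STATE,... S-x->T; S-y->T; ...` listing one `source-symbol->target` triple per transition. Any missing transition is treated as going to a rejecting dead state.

Keep the running count of `c`s modulo 2: each `c` advances along the cycle s0 → s1 → s0 while other symbols loop. Accept at s0.
With 2 states:
        a   b   c  
>* s0   s0  s0  s1 
   s1   s1  s1  s0 
(> = start, * = accepting)

start=s0; accept=s0; s0-a->s0; s0-b->s0; s0-c->s1; s1-a->s1; s1-b->s1; s1-c->s0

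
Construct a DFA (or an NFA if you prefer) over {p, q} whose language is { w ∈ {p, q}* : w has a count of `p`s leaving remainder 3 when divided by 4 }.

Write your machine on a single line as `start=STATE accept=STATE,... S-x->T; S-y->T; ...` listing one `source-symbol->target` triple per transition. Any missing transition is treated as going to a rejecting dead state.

start=S0; accept=S3; S0-p->S1; S0-q->S0; S1-p->S2; S1-q->S1; S2-p->S3; S2-q->S2; S3-p->S0; S3-q->S3

The only thing that matters is how many `p`s have appeared, reduced mod 4. Use one state per residue: S0 for 0, …, S3 for 3. Reading `p` moves to the next residue; anything else stays put. S3 is accepting.
A 4-state machine:
        p   q  
>  S0   S1  S0 
   S1   S2  S1 
   S2   S3  S2 
 * S3   S0  S3 
(> = start, * = accepting)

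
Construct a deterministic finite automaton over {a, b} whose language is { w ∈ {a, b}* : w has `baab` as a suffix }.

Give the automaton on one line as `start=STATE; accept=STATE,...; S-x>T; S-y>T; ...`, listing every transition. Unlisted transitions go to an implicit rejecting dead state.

Let each state record the length of the longest suffix of the input read so far that is also a prefix of `baab`. q1 means the last symbol is `b`; q2 means the last 2 symbols are `ba`; q3 means the last 3 symbols are `baa`; q4 means the last 4 symbols are `baab`. Accept only at q4, where the string currently ends in `baab`.
A 5-state machine:
        a   b  
>  q0   q0  q1 
   q1   q2  q1 
   q2   q3  q1 
   q3   q0  q4 
 * q4   q2  q1 
(> = start, * = accepting)

start=q0; accept=q4; q0-a>q0; q0-b>q1; q1-a>q2; q1-b>q1; q2-a>q3; q2-b>q1; q3-a>q0; q3-b>q4; q4-a>q2; q4-b>q1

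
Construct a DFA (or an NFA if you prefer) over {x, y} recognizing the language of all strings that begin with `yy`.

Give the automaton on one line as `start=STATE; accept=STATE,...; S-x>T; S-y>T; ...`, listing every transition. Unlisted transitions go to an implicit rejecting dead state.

start=S0; accept=S2; S0-x>S3; S0-y>S1; S1-x>S3; S1-y>S2; S2-x>S2; S2-y>S2; S3-x>S3; S3-y>S3

Walk along `yy` while the input agrees: from S0 take `y` to S1, and so on. Any deviation drops to the rejecting sink S3. Once S2 is reached the prefix is confirmed and every continuation is accepted.
A 4-state machine:
        x   y  
>  S0   S3  S1 
   S1   S3  S2 
 * S2   S2  S2 
   S3   S3  S3 
(> = start, * = accepting)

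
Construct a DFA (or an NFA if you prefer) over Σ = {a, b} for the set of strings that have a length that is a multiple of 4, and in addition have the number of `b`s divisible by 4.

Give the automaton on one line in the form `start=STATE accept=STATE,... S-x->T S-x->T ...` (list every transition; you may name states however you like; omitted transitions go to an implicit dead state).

Handle the two conditions separately and then intersect. The first has 4 states tracking the input length modulo 4; the second has 4 states tracking the count of `b`s modulo 4. A product state is a pair (one from each), accepting exactly when both do.
          a    b  
>* q0     q1   q2 
   q1     q3   q4 
   q2     q4   q5 
   q3     q6   q7 
   q4     q7   q8 
   q5     q8   q9 
   q6     q0  q10 
   q7    q10  q11 
   q8    q11  q12 
   q9    q12   q0 
   q10    q2  q13 
   q11   q13  q14 
   q12   q14   q1 
   q13    q5  q15 
   q14   q15   q3 
   q15    q9   q6 
(> = start, * = accepting)

start=q0 accept=q0 q0-a->q1 q0-b->q2 q1-a->q3 q1-b->q4 q2-a->q4 q2-b->q5 q3-a->q6 q3-b->q7 q4-a->q7 q4-b->q8 q5-a->q8 q5-b->q9 q6-a->q0 q6-b->q10 q7-a->q10 q7-b->q11 q8-a->q11 q8-b->q12 q9-a->q12 q9-b->q0 q10-a->q2 q10-b->q13 q11-a->q13 q11-b->q14 q12-a->q14 q12-b->q1 q13-a->q5 q13-b->q15 q14-a->q15 q14-b->q3 q15-a->q9 q15-b->q6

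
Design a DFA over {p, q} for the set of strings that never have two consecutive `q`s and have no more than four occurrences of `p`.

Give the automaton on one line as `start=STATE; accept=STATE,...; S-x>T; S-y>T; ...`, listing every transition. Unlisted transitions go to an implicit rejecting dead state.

start=A; accept=A,B,C,D,E,G,H,I,J,K; A-p>B; A-q>C; B-p>D; B-q>E; C-p>B; C-q>F; D-p>G; D-q>H; E-p>D; E-q>F; F-p>F; F-q>F; G-p>I; G-q>J; H-p>G; H-q>F; I-p>F; I-q>K; J-p>I; J-q>F; K-p>F; K-q>F

Build one automaton per condition and run them in lockstep. One (3 states) tracks partial matches of the forbidden pattern `qq`; the other (6 states) tracks the count of `p`s, saturating at 5. Each combined state is a pair, one component from each; accept when both components accept. After merging equivalent states the machine shrinks.
       p  q 
>* A   B  C 
 * B   D  E 
 * C   B  F 
 * D   G  H 
 * E   D  F 
   F   F  F 
 * G   I  J 
 * H   G  F 
 * I   F  K 
 * J   I  F 
 * K   F  F 
(> = start, * = accepting)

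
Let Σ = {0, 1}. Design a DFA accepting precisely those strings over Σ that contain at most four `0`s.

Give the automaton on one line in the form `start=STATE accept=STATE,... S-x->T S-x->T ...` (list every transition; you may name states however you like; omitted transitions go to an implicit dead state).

Only the number of `0`s matters, and only up to 5. Make a chain S0 → S1 → S2 → S3 → S4 → S5 advanced by each `0` (with S5 absorbing); every other symbol self-loops. The accepting set is {S0, S1, S2, S3, S4}.
6 states suffice.
        0   1  
>* S0   S1  S0 
 * S1   S2  S1 
 * S2   S3  S2 
 * S3   S4  S3 
 * S4   S5  S4 
   S5   S5  S5 
(> = start, * = accepting)

start=S0 accept=S0,S1,S2,S3,S4 S0-0->S1 S0-1->S0 S1-0->S2 S1-1->S1 S2-0->S3 S2-1->S2 S3-0->S4 S3-1->S3 S4-0->S5 S4-1->S4 S5-0->S5 S5-1->S5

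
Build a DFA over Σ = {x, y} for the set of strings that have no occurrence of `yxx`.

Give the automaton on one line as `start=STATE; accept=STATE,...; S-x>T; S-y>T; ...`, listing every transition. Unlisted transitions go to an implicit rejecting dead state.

start=s0; accept=s0,s1,s2; s0-x>s0; s0-y>s1; s1-x>s2; s1-y>s1; s2-x>s3; s2-y>s1; s3-x>s3; s3-y>s3

Track partial matches of the forbidden pattern `yxx`. State s3 is a dead state reached once `yxx` has occurred; every other state accepts. s0 means no part of `yxx` is currently matched.
        x   y  
>* s0   s0  s1 
 * s1   s2  s1 
 * s2   s3  s1 
   s3   s3  s3 
(> = start, * = accepting)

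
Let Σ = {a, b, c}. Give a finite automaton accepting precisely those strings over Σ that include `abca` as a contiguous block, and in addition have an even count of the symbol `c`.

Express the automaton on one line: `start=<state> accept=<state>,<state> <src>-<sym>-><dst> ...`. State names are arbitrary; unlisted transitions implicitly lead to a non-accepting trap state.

Build one automaton per condition and run them in lockstep. The first has 5 states tracking whether and how much of `abca` has been seen; the second has 2 states tracking the count of `c`s modulo 2. A product state is a pair (one from each), accepting exactly when both do.
With 10 states:
        a   b   c  
>  s0   s1  s0  s2 
   s1   s1  s3  s2 
   s2   s4  s2  s0 
   s3   s1  s0  s5 
   s4   s4  s6  s0 
   s5   s7  s2  s0 
   s6   s4  s2  s8 
   s7   s7  s7  s9 
   s8   s9  s0  s2 
 * s9   s9  s9  s7 
(> = start, * = accepting)

start=s0 accept=s9 s0-a->s1 s0-b->s0 s0-c->s2 s1-a->s1 s1-b->s3 s1-c->s2 s2-a->s4 s2-b->s2 s2-c->s0 s3-a->s1 s3-b->s0 s3-c->s5 s4-a->s4 s4-b->s6 s4-c->s0 s5-a->s7 s5-b->s2 s5-c->s0 s6-a->s4 s6-b->s2 s6-c->s8 s7-a->s7 s7-b->s7 s7-c->s9 s8-a->s9 s8-b->s0 s8-c->s2 s9-a->s9 s9-b->s9 s9-c->s7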